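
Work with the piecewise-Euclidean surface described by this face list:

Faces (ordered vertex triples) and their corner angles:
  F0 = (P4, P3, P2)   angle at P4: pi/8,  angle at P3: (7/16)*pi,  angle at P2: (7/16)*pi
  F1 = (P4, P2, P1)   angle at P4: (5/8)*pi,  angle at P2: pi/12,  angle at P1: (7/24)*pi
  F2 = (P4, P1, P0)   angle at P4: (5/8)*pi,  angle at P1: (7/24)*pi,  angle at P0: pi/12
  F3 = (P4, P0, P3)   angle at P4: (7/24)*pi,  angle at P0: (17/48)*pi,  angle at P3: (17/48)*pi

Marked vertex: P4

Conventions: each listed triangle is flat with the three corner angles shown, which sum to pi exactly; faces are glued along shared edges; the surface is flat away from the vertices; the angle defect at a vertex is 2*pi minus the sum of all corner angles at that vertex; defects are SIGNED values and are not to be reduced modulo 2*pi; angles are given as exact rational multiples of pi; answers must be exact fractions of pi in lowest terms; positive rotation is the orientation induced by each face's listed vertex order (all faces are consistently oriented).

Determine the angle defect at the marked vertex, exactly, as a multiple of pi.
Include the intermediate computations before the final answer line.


Sum of corner angles at P4: (5/3)*pi
defect = 2*pi - (5/3)*pi

Answer: defect(P4) = pi/3


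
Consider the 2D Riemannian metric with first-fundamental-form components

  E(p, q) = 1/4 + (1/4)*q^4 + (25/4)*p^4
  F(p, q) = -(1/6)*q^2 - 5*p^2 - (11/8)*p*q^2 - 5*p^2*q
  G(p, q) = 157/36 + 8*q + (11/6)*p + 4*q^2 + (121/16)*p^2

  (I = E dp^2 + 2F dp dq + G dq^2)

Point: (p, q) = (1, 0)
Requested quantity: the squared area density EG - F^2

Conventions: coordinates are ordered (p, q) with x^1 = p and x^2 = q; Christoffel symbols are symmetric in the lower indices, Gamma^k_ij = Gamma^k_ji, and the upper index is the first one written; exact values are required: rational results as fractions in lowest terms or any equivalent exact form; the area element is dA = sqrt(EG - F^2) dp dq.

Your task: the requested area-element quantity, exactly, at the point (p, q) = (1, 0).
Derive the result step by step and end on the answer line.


E = 13/2, F = -5, G = 1981/144; EG - F^2 = 18553/288

Answer: EG - F^2 = 18553/288


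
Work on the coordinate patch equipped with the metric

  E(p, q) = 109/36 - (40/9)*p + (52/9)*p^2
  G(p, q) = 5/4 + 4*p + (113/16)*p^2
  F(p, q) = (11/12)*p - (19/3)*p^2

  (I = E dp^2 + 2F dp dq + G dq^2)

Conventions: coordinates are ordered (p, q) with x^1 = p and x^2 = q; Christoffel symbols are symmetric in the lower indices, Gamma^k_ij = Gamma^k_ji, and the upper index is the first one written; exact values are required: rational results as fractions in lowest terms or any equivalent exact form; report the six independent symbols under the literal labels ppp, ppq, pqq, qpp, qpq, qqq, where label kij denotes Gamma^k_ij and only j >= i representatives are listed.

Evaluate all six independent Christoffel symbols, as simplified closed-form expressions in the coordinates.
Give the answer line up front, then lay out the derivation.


Answer: Gamma_ppp = (-22704*p^3 + 14304*p^2 - 1444*p - 1600)/(400*p^4 + 1920*p^3 + 5753*p^2 + 3776*p + 2180), Gamma_ppq = (25764*p^3 + 3567*p^2 - 1056*p)/(400*p^4 + 1920*p^3 + 5753*p^2 + 3776*p + 2180), Gamma_pqq = (-114921*p^3 - 97632*p^2 - 38772*p - 5760)/(1600*p^4 + 7680*p^3 + 23012*p^2 + 15104*p + 8720), Gamma_qpp = (-63232*p^3 + 72960*p^2 - 69792*p + 4796)/(1200*p^4 + 5760*p^3 + 17259*p^2 + 11328*p + 6540), Gamma_qpq = (23504*p^3 - 11424*p^2 + 7197*p + 3488)/(400*p^4 + 1920*p^3 + 5753*p^2 + 3776*p + 2180), Gamma_qqq = (-25764*p^3 - 3567*p^2 + 1056*p)/(400*p^4 + 1920*p^3 + 5753*p^2 + 3776*p + 2180)

E = 109/36 - (40/9)*p + (52/9)*p^2; F = (11/12)*p - (19/3)*p^2; G = 5/4 + 4*p + (113/16)*p^2
Gamma^k_ij = (1/2) g^{kl} (d_i g_jl + d_j g_il - d_l g_ij), with g^inv = (1/(EG-F^2)) [[G, -F], [-F, E]]
first partials: E_p = -40/9 + (104/9)*p, E_q = 0, F_p = 11/12 - (38/3)*p, F_q = 0, G_p = 4 + (113/8)*p, G_q = 0
D = EG - F^2 = 545/144 + (59/9)*p + (5753/576)*p^2 + (10/3)*p^3 + (25/36)*p^4
expanded: Gamma^p_pp = (G E_p - 2F F_p + F E_q)/(2D), Gamma^p_pq = (G E_q - F G_p)/(2D), Gamma^p_qq = (2G F_q - G G_p - F G_q)/(2D), Gamma^q_pp = (2E F_p - E E_q - F E_p)/(2D), Gamma^q_pq = (E G_p - F E_q)/(2D), Gamma^q_qq = (E G_q - 2F F_q + F G_p)/(2D); substitute and cancel common factors


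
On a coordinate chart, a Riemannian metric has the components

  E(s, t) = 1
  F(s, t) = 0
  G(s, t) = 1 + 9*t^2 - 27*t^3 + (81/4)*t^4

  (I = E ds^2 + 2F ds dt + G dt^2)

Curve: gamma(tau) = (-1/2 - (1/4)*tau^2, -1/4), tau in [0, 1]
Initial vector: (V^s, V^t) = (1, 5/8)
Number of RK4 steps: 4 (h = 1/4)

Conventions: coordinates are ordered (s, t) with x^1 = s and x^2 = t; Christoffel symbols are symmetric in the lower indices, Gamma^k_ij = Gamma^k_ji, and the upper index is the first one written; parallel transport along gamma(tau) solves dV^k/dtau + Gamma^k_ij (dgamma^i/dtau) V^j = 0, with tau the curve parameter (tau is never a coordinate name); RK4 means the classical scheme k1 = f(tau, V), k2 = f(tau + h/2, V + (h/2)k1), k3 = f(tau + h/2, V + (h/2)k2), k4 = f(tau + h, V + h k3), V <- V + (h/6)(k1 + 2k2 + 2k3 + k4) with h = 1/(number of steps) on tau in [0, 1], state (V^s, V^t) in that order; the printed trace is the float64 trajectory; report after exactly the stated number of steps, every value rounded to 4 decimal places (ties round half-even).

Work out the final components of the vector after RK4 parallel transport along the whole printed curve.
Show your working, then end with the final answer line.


gamma'(tau) = (-(1/2)*tau, 0); f(tau, V)^k = -Gamma^k_ij(gamma(tau)) gamma'^i(tau) V^j; h = 1/4; intermediate values shown to 6 dp
curve data and Christoffel symbols at the stage parameters:
  tau = 0.000000: gamma = (-0.500000, -0.250000), gamma' = (0.000000, 0.000000); Gamma_sss = 0.000000, Gamma_sst = 0.000000, Gamma_stt = 0.000000, Gamma_tss = 0.000000, Gamma_tst = 0.000000, Gamma_ttt = -2.623758
  tau = 0.125000: gamma = (-0.503906, -0.250000), gamma' = (-0.062500, 0.000000); Gamma_sss = 0.000000, Gamma_sst = 0.000000, Gamma_stt = 0.000000, Gamma_tss = 0.000000, Gamma_tst = 0.000000, Gamma_ttt = -2.623758
  tau = 0.250000: gamma = (-0.515625, -0.250000), gamma' = (-0.125000, 0.000000); Gamma_sss = 0.000000, Gamma_sst = 0.000000, Gamma_stt = 0.000000, Gamma_tss = 0.000000, Gamma_tst = 0.000000, Gamma_ttt = -2.623758
  tau = 0.375000: gamma = (-0.535156, -0.250000), gamma' = (-0.187500, 0.000000); Gamma_sss = 0.000000, Gamma_sst = 0.000000, Gamma_stt = 0.000000, Gamma_tss = 0.000000, Gamma_tst = 0.000000, Gamma_ttt = -2.623758
  tau = 0.500000: gamma = (-0.562500, -0.250000), gamma' = (-0.250000, 0.000000); Gamma_sss = 0.000000, Gamma_sst = 0.000000, Gamma_stt = 0.000000, Gamma_tss = 0.000000, Gamma_tst = 0.000000, Gamma_ttt = -2.623758
  tau = 0.625000: gamma = (-0.597656, -0.250000), gamma' = (-0.312500, 0.000000); Gamma_sss = 0.000000, Gamma_sst = 0.000000, Gamma_stt = 0.000000, Gamma_tss = 0.000000, Gamma_tst = 0.000000, Gamma_ttt = -2.623758
  tau = 0.750000: gamma = (-0.640625, -0.250000), gamma' = (-0.375000, 0.000000); Gamma_sss = 0.000000, Gamma_sst = 0.000000, Gamma_stt = 0.000000, Gamma_tss = 0.000000, Gamma_tst = 0.000000, Gamma_ttt = -2.623758
  tau = 0.875000: gamma = (-0.691406, -0.250000), gamma' = (-0.437500, 0.000000); Gamma_sss = 0.000000, Gamma_sst = 0.000000, Gamma_stt = 0.000000, Gamma_tss = 0.000000, Gamma_tst = 0.000000, Gamma_ttt = -2.623758
  tau = 1.000000: gamma = (-0.750000, -0.250000), gamma' = (-0.500000, 0.000000); Gamma_sss = 0.000000, Gamma_sst = 0.000000, Gamma_stt = 0.000000, Gamma_tss = 0.000000, Gamma_tst = 0.000000, Gamma_ttt = -2.623758
step 0: V^s = 1.0000, V^t = 0.6250
step 1: k1 = (0.000000, 0.000000), k2 = (0.000000, 0.000000), k3 = (0.000000, 0.000000), k4 = (0.000000, 0.000000); V <- V + (h/6)(k1 + 2k2 + 2k3 + k4): V^s = 1.0000, V^t = 0.6250
step 2: k1 = (0.000000, 0.000000), k2 = (0.000000, 0.000000), k3 = (0.000000, 0.000000), k4 = (0.000000, 0.000000); V <- V + (h/6)(k1 + 2k2 + 2k3 + k4): V^s = 1.0000, V^t = 0.6250
step 3: k1 = (0.000000, 0.000000), k2 = (0.000000, 0.000000), k3 = (0.000000, 0.000000), k4 = (0.000000, 0.000000); V <- V + (h/6)(k1 + 2k2 + 2k3 + k4): V^s = 1.0000, V^t = 0.6250
step 4: k1 = (0.000000, 0.000000), k2 = (0.000000, 0.000000), k3 = (0.000000, 0.000000), k4 = (0.000000, 0.000000); V <- V + (h/6)(k1 + 2k2 + 2k3 + k4): V^s = 1.0000, V^t = 0.6250

Answer: V^s = 1.0000, V^t = 0.6250


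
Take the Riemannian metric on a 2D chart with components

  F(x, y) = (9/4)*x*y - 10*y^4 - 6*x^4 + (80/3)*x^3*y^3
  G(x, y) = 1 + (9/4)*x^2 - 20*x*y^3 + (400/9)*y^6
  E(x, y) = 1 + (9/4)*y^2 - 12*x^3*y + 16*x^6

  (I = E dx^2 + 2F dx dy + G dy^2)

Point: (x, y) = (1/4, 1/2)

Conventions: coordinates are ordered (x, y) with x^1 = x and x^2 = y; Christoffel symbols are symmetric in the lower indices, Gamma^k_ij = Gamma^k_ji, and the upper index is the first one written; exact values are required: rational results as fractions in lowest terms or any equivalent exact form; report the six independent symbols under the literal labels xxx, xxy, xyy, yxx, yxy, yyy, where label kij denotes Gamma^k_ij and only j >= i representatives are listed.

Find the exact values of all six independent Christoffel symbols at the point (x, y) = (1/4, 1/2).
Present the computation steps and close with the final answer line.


E = 377/256, F = -121/384, G = 697/576 at the point
E_x = -33/32, E_y = 33/16, F_x = 11/8, F_y = -33/8, G_x = -11/8, G_y = 55/12
EG - F^2 = 3877/2304;  g^inv = (2304/3877) * [[697/576, 121/384], [121/384, 377/256]]
first-kind symbols [ij,l] = (1/2)(d_i g_jl + d_j g_il - d_l g_ij): [xx,x] = E_x/2 = -33/64, [xx,y] = F_x - E_y/2 = 11/32, [xy,x] = E_y/2 = 33/32, [xy,y] = G_x/2 = -11/16, [yy,x] = F_y - G_x/2 = -55/16, [yy,y] = G_y/2 = 55/24
Gamma^x_ij = (G*[ij,x] - F*[ij,y])/(EG - F^2), Gamma^y_ij = (E*[ij,y] - F*[ij,x])/(EG - F^2)

Answer: Gamma_xxx = -1188/3877, Gamma_xxy = 2376/3877, Gamma_xyy = -7920/3877, Gamma_yxx = 792/3877, Gamma_yxy = -1584/3877, Gamma_yyy = 5280/3877


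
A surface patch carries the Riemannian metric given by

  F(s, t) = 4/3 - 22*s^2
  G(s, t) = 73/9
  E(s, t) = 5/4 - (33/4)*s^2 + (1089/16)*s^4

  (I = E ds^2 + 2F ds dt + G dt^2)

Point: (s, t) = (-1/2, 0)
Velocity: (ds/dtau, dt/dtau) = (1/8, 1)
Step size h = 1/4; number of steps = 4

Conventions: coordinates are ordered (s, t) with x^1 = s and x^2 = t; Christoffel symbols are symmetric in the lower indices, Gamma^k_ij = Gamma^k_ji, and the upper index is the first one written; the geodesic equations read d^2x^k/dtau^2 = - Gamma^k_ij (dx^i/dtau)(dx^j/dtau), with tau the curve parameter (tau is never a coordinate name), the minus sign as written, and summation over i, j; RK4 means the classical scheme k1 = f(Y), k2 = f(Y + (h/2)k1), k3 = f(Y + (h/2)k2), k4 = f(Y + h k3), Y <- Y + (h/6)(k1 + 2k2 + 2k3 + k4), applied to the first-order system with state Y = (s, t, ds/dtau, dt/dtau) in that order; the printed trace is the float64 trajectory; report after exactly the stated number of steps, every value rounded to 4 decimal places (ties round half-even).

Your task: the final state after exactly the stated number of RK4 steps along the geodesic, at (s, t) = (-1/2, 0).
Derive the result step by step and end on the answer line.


f(Y) = (ds/dtau, dt/dtau, -Gamma^s_ij Y'^i Y'^j, -Gamma^t_ij Y'^i Y'^j) with the Gammas evaluated at the stage position; h = 0.250000; intermediate values shown to 6 dp
step 0: s = -0.5000, t = 0.0000, ds/dtau = 0.1250, dt/dtau = 1.0000
step 1:
  k1: at (s, t) = (-0.500000, 0.000000), (ds/dtau, dt/dtau) = (0.125000, 1.000000); Gamma_sss = -1.221569, Gamma_sst = 0.000000, Gamma_stt = 0.000000, Gamma_tss = 2.084811, Gamma_tst = 0.000000, Gamma_ttt = 0.000000; k1 = (0.125000, 1.000000, 0.019087, -0.032575)
  k2: at (s, t) = (-0.484375, 0.125000), (ds/dtau, dt/dtau) = (0.127386, 0.995928); Gamma_sss = -1.127955, Gamma_sst = 0.000000, Gamma_stt = 0.000000, Gamma_tss = 2.095196, Gamma_tst = 0.000000, Gamma_ttt = 0.000000; k2 = (0.127386, 0.995928, 0.018304, -0.033999)
  k3: at (s, t) = (-0.484077, 0.124491), (ds/dtau, dt/dtau) = (0.127288, 0.995750); Gamma_sss = -1.126146, Gamma_sst = 0.000000, Gamma_stt = 0.000000, Gamma_tss = 2.095314, Gamma_tst = 0.000000, Gamma_ttt = 0.000000; k3 = (0.127288, 0.995750, 0.018246, -0.033949)
  k4: at (s, t) = (-0.468178, 0.248938), (ds/dtau, dt/dtau) = (0.129562, 0.991513); Gamma_sss = -1.028901, Gamma_sst = 0.000000, Gamma_stt = 0.000000, Gamma_tss = 2.097140, Gamma_tst = 0.000000, Gamma_ttt = 0.000000; k4 = (0.129562, 0.991513, 0.017271, -0.035203)
  Y <- Y + (h/6)(k1 + 2k2 + 2k3 + k4): s = -0.4682, t = 0.2490, ds/dtau = 0.1296, dt/dtau = 0.9915
step 2:
  k1: at (s, t) = (-0.468170, 0.248953), (ds/dtau, dt/dtau) = (0.129561, 0.991514); Gamma_sss = -1.028855, Gamma_sst = 0.000000, Gamma_stt = 0.000000, Gamma_tss = 2.097139, Gamma_tst = 0.000000, Gamma_ttt = 0.000000; k1 = (0.129561, 0.991514, 0.017270, -0.035203)
  k2: at (s, t) = (-0.451975, 0.372892), (ds/dtau, dt/dtau) = (0.131720, 0.987113); Gamma_sss = -0.928916, Gamma_sst = 0.000000, Gamma_stt = 0.000000, Gamma_tss = 2.089817, Gamma_tst = 0.000000, Gamma_ttt = 0.000000; k2 = (0.131720, 0.987113, 0.016117, -0.036258)
  k3: at (s, t) = (-0.451706, 0.372342), (ds/dtau, dt/dtau) = (0.131575, 0.986981); Gamma_sss = -0.927251, Gamma_sst = 0.000000, Gamma_stt = 0.000000, Gamma_tss = 2.089616, Gamma_tst = 0.000000, Gamma_ttt = 0.000000; k3 = (0.131575, 0.986981, 0.016053, -0.036176)
  k4: at (s, t) = (-0.435277, 0.495698), (ds/dtau, dt/dtau) = (0.133574, 0.982470); Gamma_sss = -0.826206, Gamma_sst = 0.000000, Gamma_stt = 0.000000, Gamma_tss = 2.072460, Gamma_tst = 0.000000, Gamma_ttt = 0.000000; k4 = (0.133574, 0.982470, 0.014741, -0.036977)
  Y <- Y + (h/6)(k1 + 2k2 + 2k3 + k4): s = -0.4353, t = 0.4957, ds/dtau = 0.1336, dt/dtau = 0.9825
step 3:
  k1: at (s, t) = (-0.435265, 0.495710), (ds/dtau, dt/dtau) = (0.133575, 0.982470); Gamma_sss = -0.826137, Gamma_sst = 0.000000, Gamma_stt = 0.000000, Gamma_tss = 2.072444, Gamma_tst = 0.000000, Gamma_ttt = 0.000000; k1 = (0.133575, 0.982470, 0.014740, -0.036977)
  k2: at (s, t) = (-0.418568, 0.618519), (ds/dtau, dt/dtau) = (0.135418, 0.977848); Gamma_sss = -0.725080, Gamma_sst = 0.000000, Gamma_stt = 0.000000, Gamma_tss = 2.045224, Gamma_tst = 0.000000, Gamma_ttt = 0.000000; k2 = (0.135418, 0.977848, 0.013297, -0.037505)
  k3: at (s, t) = (-0.418338, 0.617941), (ds/dtau, dt/dtau) = (0.135237, 0.977782); Gamma_sss = -0.723703, Gamma_sst = 0.000000, Gamma_stt = 0.000000, Gamma_tss = 2.044781, Gamma_tst = 0.000000, Gamma_ttt = 0.000000; k3 = (0.135237, 0.977782, 0.013236, -0.037397)
  k4: at (s, t) = (-0.401456, 0.740156), (ds/dtau, dt/dtau) = (0.136884, 0.973121); Gamma_sss = -0.624528, Gamma_sst = 0.000000, Gamma_stt = 0.000000, Gamma_tss = 2.007418, Gamma_tst = 0.000000, Gamma_ttt = 0.000000; k4 = (0.136884, 0.973121, 0.011702, -0.037614)
  Y <- Y + (h/6)(k1 + 2k2 + 2k3 + k4): s = -0.4014, t = 0.7402, ds/dtau = 0.1369, dt/dtau = 0.9731
step 4:
  k1: at (s, t) = (-0.401442, 0.740162), (ds/dtau, dt/dtau) = (0.136888, 0.973120); Gamma_sss = -0.624445, Gamma_sst = 0.000000, Gamma_stt = 0.000000, Gamma_tss = 2.007383, Gamma_tst = 0.000000, Gamma_ttt = 0.000000; k1 = (0.136888, 0.973120, 0.011701, -0.037615)
  k2: at (s, t) = (-0.384331, 0.861802), (ds/dtau, dt/dtau) = (0.138351, 0.968418); Gamma_sss = -0.528196, Gamma_sst = 0.000000, Gamma_stt = 0.000000, Gamma_tss = 1.960073, Gamma_tst = 0.000000, Gamma_ttt = 0.000000; k2 = (0.138351, 0.968418, 0.010110, -0.037518)
  k3: at (s, t) = (-0.384148, 0.861214), (ds/dtau, dt/dtau) = (0.138152, 0.968430); Gamma_sss = -0.527195, Gamma_sst = 0.000000, Gamma_stt = 0.000000, Gamma_tss = 1.959518, Gamma_tst = 0.000000, Gamma_ttt = 0.000000; k3 = (0.138152, 0.968430, 0.010062, -0.037399)
  k4: at (s, t) = (-0.366904, 0.982270), (ds/dtau, dt/dtau) = (0.139404, 0.963770); Gamma_sss = -0.435708, Gamma_sst = 0.000000, Gamma_stt = 0.000000, Gamma_tss = 1.902860, Gamma_tst = 0.000000, Gamma_ttt = 0.000000; k4 = (0.139404, 0.963770, 0.008467, -0.036979)
  Y <- Y + (h/6)(k1 + 2k2 + 2k3 + k4): s = -0.3669, t = 0.9823, ds/dtau = 0.1394, dt/dtau = 0.9638

Answer: s = -0.3669, t = 0.9823, ds/dtau = 0.1394, dt/dtau = 0.9638


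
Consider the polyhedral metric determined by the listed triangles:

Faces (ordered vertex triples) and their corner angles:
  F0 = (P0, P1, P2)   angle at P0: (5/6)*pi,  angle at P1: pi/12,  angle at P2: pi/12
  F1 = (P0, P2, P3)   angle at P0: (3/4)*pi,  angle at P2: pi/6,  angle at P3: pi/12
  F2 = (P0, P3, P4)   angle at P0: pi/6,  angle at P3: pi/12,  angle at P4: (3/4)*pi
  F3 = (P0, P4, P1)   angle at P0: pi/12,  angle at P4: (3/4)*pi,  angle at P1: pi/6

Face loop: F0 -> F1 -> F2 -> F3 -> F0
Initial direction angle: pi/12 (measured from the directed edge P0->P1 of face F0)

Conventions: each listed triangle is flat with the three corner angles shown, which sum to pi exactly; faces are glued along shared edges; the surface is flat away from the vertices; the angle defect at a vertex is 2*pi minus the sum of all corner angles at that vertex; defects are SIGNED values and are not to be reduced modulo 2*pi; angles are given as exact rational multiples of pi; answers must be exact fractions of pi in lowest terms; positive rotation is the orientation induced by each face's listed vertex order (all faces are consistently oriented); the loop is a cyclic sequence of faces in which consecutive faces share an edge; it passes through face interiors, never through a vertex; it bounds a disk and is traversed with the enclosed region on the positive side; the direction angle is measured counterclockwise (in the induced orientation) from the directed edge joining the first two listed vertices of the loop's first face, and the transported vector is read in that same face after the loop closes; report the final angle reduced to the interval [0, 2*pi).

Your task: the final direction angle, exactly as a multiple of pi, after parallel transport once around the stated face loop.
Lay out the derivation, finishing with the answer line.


enclosed vertex P0: corner angles sum to (11/6)*pi, defect = 2*pi - (11/6)*pi = pi/6
holonomy = initial angle + sum of enclosed defects (mod 2*pi), positive in the induced orientation
final angle = pi/12 + pi/6 = pi/4 (mod 2*pi)

Answer: final direction angle = pi/4


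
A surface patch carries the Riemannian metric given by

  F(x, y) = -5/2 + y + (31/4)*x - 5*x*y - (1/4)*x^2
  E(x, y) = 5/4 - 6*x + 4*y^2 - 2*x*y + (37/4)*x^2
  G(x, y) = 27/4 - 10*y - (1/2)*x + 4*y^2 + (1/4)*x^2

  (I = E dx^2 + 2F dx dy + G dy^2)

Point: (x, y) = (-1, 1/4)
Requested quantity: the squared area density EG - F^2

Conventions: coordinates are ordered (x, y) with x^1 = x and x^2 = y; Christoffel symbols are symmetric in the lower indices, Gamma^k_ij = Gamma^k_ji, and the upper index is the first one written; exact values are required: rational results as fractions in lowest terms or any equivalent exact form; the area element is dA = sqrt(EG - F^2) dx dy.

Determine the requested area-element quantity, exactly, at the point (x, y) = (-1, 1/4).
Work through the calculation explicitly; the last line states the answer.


E = 69/4, F = -9, G = 21/4; EG - F^2 = 153/16

Answer: EG - F^2 = 153/16


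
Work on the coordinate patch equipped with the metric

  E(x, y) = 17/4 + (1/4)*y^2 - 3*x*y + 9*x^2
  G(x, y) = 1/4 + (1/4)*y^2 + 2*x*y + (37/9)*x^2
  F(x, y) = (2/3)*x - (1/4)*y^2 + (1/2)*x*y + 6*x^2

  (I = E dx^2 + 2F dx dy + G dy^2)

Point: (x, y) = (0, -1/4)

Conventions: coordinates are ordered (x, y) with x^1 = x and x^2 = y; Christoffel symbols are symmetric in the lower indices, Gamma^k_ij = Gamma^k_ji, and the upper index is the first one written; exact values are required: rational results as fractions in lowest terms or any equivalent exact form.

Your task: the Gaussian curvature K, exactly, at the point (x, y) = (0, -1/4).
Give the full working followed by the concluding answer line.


E = 273/64, F = -1/64, G = 17/64, EG - F^2 = 145/128 at the point
E_x = 3/4, E_y = -1/8, F_x = 13/24, F_y = 1/8, G_x = -1/2, G_y = -1/8
E_yy = 1/2, F_xy = 1/2, G_xx = 74/9
Apply the Brioschi formula K = (det M1 - det M2)/(EG - F^2)^2 over the derivative matrices of E, F, G.
M1 = [[-E_yy/2 + F_xy - G_xx/2, E_x/2, F_x - E_y/2], [F_y - G_x/2, E, F], [G_y/2, F, G]] = [[-139/36, 3/8, 29/48], [3/8, 273/64, -1/64], [-1/16, -1/64, 17/64]]; det M1 = -627185/147456
M2 = [[0, E_y/2, G_x/2], [E_y/2, E, F], [G_x/2, F, G]] = [[0, -1/16, -1/4], [-1/16, 273/64, -1/64], [-1/4, -1/64, 17/64]]; det M2 = -4393/16384
det M1 - det M2 = -4591/1152; K = -4591/1152 / (145/128)^2 = -587648/189225

Answer: K = -587648/189225


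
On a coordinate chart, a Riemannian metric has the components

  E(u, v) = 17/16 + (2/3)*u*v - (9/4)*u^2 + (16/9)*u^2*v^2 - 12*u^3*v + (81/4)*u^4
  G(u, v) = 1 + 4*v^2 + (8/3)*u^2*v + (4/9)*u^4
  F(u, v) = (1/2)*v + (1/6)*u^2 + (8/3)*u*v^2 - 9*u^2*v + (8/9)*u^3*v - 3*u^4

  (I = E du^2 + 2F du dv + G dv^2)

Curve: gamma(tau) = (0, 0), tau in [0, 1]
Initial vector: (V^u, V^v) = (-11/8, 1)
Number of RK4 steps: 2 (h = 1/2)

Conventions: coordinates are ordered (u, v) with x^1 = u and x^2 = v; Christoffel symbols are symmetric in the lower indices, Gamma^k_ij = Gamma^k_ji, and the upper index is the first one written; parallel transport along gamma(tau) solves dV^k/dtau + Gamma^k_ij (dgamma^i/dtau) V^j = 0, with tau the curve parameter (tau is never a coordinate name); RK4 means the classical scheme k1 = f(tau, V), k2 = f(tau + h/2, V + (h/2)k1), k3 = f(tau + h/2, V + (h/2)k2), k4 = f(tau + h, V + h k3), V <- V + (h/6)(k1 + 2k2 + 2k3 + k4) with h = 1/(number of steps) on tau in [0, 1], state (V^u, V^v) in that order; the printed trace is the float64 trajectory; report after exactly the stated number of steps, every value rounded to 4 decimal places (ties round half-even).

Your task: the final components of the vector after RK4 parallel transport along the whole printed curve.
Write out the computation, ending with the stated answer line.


gamma'(tau) = (0, 0); f(tau, V)^k = -Gamma^k_ij(gamma(tau)) gamma'^i(tau) V^j; h = 1/2; intermediate values shown to 6 dp
curve data and Christoffel symbols at the stage parameters:
  tau = 0.000000: gamma = (0.000000, 0.000000), gamma' = (0.000000, 0.000000); Gamma_uuu = 0.000000, Gamma_uuv = 0.000000, Gamma_uvv = 0.470588, Gamma_vuu = 0.000000, Gamma_vuv = 0.000000, Gamma_vvv = 0.000000
  tau = 0.250000: gamma = (0.000000, 0.000000), gamma' = (0.000000, 0.000000); Gamma_uuu = 0.000000, Gamma_uuv = 0.000000, Gamma_uvv = 0.470588, Gamma_vuu = 0.000000, Gamma_vuv = 0.000000, Gamma_vvv = 0.000000
  tau = 0.500000: gamma = (0.000000, 0.000000), gamma' = (0.000000, 0.000000); Gamma_uuu = 0.000000, Gamma_uuv = 0.000000, Gamma_uvv = 0.470588, Gamma_vuu = 0.000000, Gamma_vuv = 0.000000, Gamma_vvv = 0.000000
  tau = 0.750000: gamma = (0.000000, 0.000000), gamma' = (0.000000, 0.000000); Gamma_uuu = 0.000000, Gamma_uuv = 0.000000, Gamma_uvv = 0.470588, Gamma_vuu = 0.000000, Gamma_vuv = 0.000000, Gamma_vvv = 0.000000
  tau = 1.000000: gamma = (0.000000, 0.000000), gamma' = (0.000000, 0.000000); Gamma_uuu = 0.000000, Gamma_uuv = 0.000000, Gamma_uvv = 0.470588, Gamma_vuu = 0.000000, Gamma_vuv = 0.000000, Gamma_vvv = 0.000000
step 0: V^u = -1.3750, V^v = 1.0000
step 1: k1 = (0.000000, 0.000000), k2 = (0.000000, 0.000000), k3 = (0.000000, 0.000000), k4 = (0.000000, 0.000000); V <- V + (h/6)(k1 + 2k2 + 2k3 + k4): V^u = -1.3750, V^v = 1.0000
step 2: k1 = (0.000000, 0.000000), k2 = (0.000000, 0.000000), k3 = (0.000000, 0.000000), k4 = (0.000000, 0.000000); V <- V + (h/6)(k1 + 2k2 + 2k3 + k4): V^u = -1.3750, V^v = 1.0000

Answer: V^u = -1.3750, V^v = 1.0000


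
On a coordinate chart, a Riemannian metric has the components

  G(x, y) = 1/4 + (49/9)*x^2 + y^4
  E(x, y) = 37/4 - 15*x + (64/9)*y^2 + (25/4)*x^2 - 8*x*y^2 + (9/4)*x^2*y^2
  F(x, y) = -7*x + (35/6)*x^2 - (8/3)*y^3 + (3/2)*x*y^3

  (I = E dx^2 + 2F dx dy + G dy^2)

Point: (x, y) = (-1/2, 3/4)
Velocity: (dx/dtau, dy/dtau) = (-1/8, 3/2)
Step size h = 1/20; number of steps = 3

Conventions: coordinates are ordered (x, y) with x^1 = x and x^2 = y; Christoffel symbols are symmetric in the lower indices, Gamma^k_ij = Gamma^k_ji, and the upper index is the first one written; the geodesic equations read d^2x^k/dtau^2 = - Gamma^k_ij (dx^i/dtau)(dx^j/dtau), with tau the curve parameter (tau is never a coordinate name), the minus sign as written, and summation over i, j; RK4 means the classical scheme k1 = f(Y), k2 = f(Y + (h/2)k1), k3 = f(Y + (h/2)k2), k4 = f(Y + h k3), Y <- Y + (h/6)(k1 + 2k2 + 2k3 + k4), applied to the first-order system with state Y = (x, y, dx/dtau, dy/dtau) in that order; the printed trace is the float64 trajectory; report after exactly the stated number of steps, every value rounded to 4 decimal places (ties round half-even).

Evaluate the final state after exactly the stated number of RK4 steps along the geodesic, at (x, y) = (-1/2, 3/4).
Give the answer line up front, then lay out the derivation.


Answer: x = -0.5112, y = 0.9496, dx/dtau = -0.0337, dy/dtau = 1.1946

f(Y) = (dx/dtau, dy/dtau, -Gamma^x_ij Y'^i Y'^j, -Gamma^y_ij Y'^i Y'^j) with the Gammas evaluated at the stage position; h = 0.050000; intermediate values shown to 6 dp
step 0: x = -0.5000, y = 0.7500, dx/dtau = -0.1250, dy/dtau = 1.5000
step 1:
  k1: at (x, y) = (-0.500000, 0.750000), (dx/dtau, dy/dtau) = (-0.125000, 1.500000); Gamma_xxx = 1.339391, Gamma_xxy = 0.743266, Gamma_xyy = -0.248235, Gamma_yxx = -13.315714, Gamma_yxy = -2.768449, Gamma_yyy = 0.890666; k1 = (-0.125000, 1.500000, 0.816325, -2.834108)
  k2: at (x, y) = (-0.503125, 0.787500), (dx/dtau, dy/dtau) = (-0.104592, 1.429147); Gamma_xxx = 1.066619, Gamma_xxy = 0.682666, Gamma_xyy = -0.260262, Gamma_yxx = -12.373346, Gamma_yxy = -2.489538, Gamma_yyy = 0.915549; k2 = (-0.104592, 1.429147, 0.723992, -2.478875)
  k3: at (x, y) = (-0.502615, 0.785729), (dx/dtau, dy/dtau) = (-0.106900, 1.438028); Gamma_xxx = 1.077831, Gamma_xxy = 0.684987, Gamma_xyy = -0.259778, Gamma_yxx = -12.420256, Gamma_yxy = -2.501474, Gamma_yyy = 0.914973; k3 = (-0.106900, 1.438028, 0.735484, -2.519241)
  k4: at (x, y) = (-0.505345, 0.821901), (dx/dtau, dy/dtau) = (-0.088226, 1.374038); Gamma_xxx = 0.840251, Gamma_xxy = 0.633542, Gamma_xyy = -0.269458, Gamma_yxx = -11.603420, Gamma_yxy = -2.256675, Gamma_yyy = 0.931303; k4 = (-0.088226, 1.374038, 0.655794, -2.215096)
  Y <- Y + (h/6)(k1 + 2k2 + 2k3 + k4): x = -0.5053, y = 0.8217, dx/dtau = -0.0884, dy/dtau = 1.3746
step 2:
  k1: at (x, y) = (-0.505302, 0.821737), (dx/dtau, dy/dtau) = (-0.088408, 1.374621); Gamma_xxx = 0.841194, Gamma_xxy = 0.633734, Gamma_xyy = -0.269420, Gamma_yxx = -11.607320, Gamma_yxy = -2.257687, Gamma_yyy = 0.931276; k1 = (-0.088408, 1.374621, 0.656548, -2.217743)
  k2: at (x, y) = (-0.507512, 0.856102), (dx/dtau, dy/dtau) = (-0.071994, 1.319178); Gamma_xxx = 0.636777, Gamma_xxy = 0.590767, Gamma_xyy = -0.277136, Gamma_yxx = -10.910823, Gamma_yxy = -2.045622, Gamma_yyy = 0.940754; k2 = (-0.071994, 1.319178, 0.591193, -1.969133)
  k3: at (x, y) = (-0.507102, 0.854716), (dx/dtau, dy/dtau) = (-0.073628, 1.325393); Gamma_xxx = 0.643776, Gamma_xxy = 0.592142, Gamma_xyy = -0.276869, Gamma_yxx = -10.941209, Gamma_yxy = -2.053296, Gamma_yyy = 0.940782; k3 = (-0.073628, 1.325393, 0.598445, -1.994073)
  k4: at (x, y) = (-0.508983, 0.888006), (dx/dtau, dy/dtau) = (-0.058485, 1.274918); Gamma_xxx = 0.462947, Gamma_xxy = 0.555410, Gamma_xyy = -0.283255, Gamma_yxx = -10.328720, Gamma_yxy = -1.864486, Gamma_yyy = 0.945277; k4 = (-0.058485, 1.274918, 0.541651, -1.779186)
  Y <- Y + (h/6)(k1 + 2k2 + 2k3 + k4): x = -0.5090, y = 0.8879, dx/dtau = -0.0586, dy/dtau = 1.2753
step 3:
  k1: at (x, y) = (-0.508953, 0.887892), (dx/dtau, dy/dtau) = (-0.058595, 1.275260); Gamma_xxx = 0.463474, Gamma_xxy = 0.555511, Gamma_xyy = -0.283236, Gamma_yxx = -10.330970, Gamma_yxy = -1.865068, Gamma_yyy = 0.945291; k1 = (-0.058595, 1.275260, 0.542052, -1.780577)
  k2: at (x, y) = (-0.510418, 0.919774), (dx/dtau, dy/dtau) = (-0.045044, 1.230746); Gamma_xxx = 0.304783, Gamma_xxy = 0.524514, Gamma_xyy = -0.288512, Gamma_yxx = -9.798792, Gamma_yxy = -1.698449, Gamma_yyy = 0.945841; k2 = (-0.045044, 1.230746, 0.494557, -1.601134)
  k3: at (x, y) = (-0.510079, 0.918661), (dx/dtau, dy/dtau) = (-0.046232, 1.235232); Gamma_xxx = 0.309334, Gamma_xxy = 0.525351, Gamma_xyy = -0.288352, Gamma_yxx = -9.819420, Gamma_yxy = -1.703594, Gamma_yyy = 0.946119; k3 = (-0.046232, 1.235232, 0.499308, -1.617172)
  k4: at (x, y) = (-0.511264, 0.949654), (dx/dtau, dy/dtau) = (-0.033630, 1.194402); Gamma_xxx = 0.167009, Gamma_xxy = 0.498743, Gamma_xyy = -0.292863, Gamma_yxx = -9.345509, Gamma_yxy = -1.553351, Gamma_yyy = 0.943650; k4 = (-0.033630, 1.194402, 0.457676, -1.460427)
  Y <- Y + (h/6)(k1 + 2k2 + 2k3 + k4): x = -0.5112, y = 0.9496, dx/dtau = -0.0337, dy/dtau = 1.1946


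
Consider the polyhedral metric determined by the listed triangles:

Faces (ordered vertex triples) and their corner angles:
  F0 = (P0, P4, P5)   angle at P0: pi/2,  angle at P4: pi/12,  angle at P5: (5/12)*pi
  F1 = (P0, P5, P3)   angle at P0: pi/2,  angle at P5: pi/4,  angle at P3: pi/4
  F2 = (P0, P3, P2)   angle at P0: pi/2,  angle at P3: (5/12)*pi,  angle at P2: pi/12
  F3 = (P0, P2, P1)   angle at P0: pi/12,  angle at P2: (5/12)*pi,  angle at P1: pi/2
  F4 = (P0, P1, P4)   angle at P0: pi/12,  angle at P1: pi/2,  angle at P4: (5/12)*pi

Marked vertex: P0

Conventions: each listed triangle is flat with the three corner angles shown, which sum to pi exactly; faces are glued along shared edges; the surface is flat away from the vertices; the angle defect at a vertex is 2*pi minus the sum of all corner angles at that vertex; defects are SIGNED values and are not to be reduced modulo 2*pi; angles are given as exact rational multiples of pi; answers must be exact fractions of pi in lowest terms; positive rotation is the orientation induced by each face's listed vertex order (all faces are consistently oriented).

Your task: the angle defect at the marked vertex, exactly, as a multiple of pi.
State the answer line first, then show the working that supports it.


Answer: defect(P0) = pi/3

Sum of corner angles at P0: (5/3)*pi
defect = 2*pi - (5/3)*pi


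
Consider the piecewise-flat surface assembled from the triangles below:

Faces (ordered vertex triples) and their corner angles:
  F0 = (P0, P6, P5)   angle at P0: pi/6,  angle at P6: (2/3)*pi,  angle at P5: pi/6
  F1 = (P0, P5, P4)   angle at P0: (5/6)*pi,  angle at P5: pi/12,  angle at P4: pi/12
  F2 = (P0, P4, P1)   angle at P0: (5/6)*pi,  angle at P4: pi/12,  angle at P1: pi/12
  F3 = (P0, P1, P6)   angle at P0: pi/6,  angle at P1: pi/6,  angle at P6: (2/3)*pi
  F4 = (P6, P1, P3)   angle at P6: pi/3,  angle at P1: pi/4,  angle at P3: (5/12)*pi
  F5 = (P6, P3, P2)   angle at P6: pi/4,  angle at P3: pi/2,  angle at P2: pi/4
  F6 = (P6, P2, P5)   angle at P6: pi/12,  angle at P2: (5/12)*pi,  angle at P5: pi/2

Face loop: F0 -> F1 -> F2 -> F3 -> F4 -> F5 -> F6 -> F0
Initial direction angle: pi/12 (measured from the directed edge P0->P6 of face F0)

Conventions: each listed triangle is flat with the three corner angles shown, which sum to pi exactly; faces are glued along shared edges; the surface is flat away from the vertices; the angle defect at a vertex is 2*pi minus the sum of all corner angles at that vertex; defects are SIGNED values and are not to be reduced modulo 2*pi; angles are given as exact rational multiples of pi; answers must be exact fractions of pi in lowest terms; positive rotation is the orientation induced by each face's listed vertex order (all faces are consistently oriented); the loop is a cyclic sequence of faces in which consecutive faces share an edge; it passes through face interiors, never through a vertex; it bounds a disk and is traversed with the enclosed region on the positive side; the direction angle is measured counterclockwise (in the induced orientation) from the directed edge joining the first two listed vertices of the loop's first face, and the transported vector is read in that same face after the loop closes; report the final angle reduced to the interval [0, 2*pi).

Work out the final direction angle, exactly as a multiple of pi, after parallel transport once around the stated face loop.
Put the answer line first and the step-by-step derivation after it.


Answer: final direction angle = pi/12

enclosed vertex P0: corner angles sum to 2*pi, defect = 2*pi - 2*pi = 0
enclosed vertex P6: corner angles sum to 2*pi, defect = 2*pi - 2*pi = 0
holonomy = initial angle + sum of enclosed defects (mod 2*pi), positive in the induced orientation
final angle = pi/12 + 0 = pi/12 (mod 2*pi)


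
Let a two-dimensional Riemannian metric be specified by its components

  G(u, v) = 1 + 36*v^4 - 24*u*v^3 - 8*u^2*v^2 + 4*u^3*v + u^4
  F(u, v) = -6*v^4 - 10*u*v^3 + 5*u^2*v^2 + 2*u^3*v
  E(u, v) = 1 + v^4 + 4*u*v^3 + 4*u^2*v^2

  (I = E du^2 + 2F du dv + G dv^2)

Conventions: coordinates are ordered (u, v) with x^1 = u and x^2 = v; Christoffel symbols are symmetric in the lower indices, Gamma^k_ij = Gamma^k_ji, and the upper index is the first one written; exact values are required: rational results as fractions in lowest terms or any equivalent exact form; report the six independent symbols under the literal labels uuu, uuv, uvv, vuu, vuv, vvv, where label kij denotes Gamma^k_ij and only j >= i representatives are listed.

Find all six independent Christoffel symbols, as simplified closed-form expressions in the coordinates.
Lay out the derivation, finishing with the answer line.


E = 1 + v^4 + 4*u*v^3 + 4*u^2*v^2; F = -6*v^4 - 10*u*v^3 + 5*u^2*v^2 + 2*u^3*v; G = 1 + 36*v^4 - 24*u*v^3 - 8*u^2*v^2 + 4*u^3*v + u^4
Gamma^k_ij = (1/2) g^{kl} (d_i g_jl + d_j g_il - d_l g_ij), with g^inv = (1/(EG-F^2)) [[G, -F], [-F, E]]
first partials: E_u = 4*v^3 + 8*u*v^2, E_v = 4*v^3 + 12*u*v^2 + 8*u^2*v, F_u = -10*v^3 + 10*u*v^2 + 6*u^2*v, F_v = -24*v^3 - 30*u*v^2 + 10*u^2*v + 2*u^3, G_u = -24*v^3 - 16*u*v^2 + 12*u^2*v + 4*u^3, G_v = 144*v^3 - 72*u*v^2 - 16*u^2*v + 4*u^3
D = EG - F^2 = 1 + 37*v^4 - 20*u*v^3 - 4*u^2*v^2 + 4*u^3*v + u^4
expanded: Gamma^u_uu = (G E_u - 2F F_u + F E_v)/(2D), Gamma^u_uv = (G E_v - F G_u)/(2D), Gamma^u_vv = (2G F_v - G G_u - F G_v)/(2D), Gamma^v_uu = (2E F_u - E E_v - F E_u)/(2D), Gamma^v_uv = (E G_u - F E_v)/(2D), Gamma^v_vv = (E G_v - 2F F_v + F G_u)/(2D); substitute and cancel common factors

Answer: Gamma_uuu = (4*u*v^2 + 2*v^3)/(u^4 + 4*u^3*v - 4*u^2*v^2 - 20*u*v^3 + 37*v^4 + 1), Gamma_uuv = (4*u^2*v + 6*u*v^2 + 2*v^3)/(u^4 + 4*u^3*v - 4*u^2*v^2 - 20*u*v^3 + 37*v^4 + 1), Gamma_uvv = (4*u^2*v - 22*u*v^2 - 12*v^3)/(u^4 + 4*u^3*v - 4*u^2*v^2 - 20*u*v^3 + 37*v^4 + 1), Gamma_vuu = (2*u^2*v + 4*u*v^2 - 12*v^3)/(u^4 + 4*u^3*v - 4*u^2*v^2 - 20*u*v^3 + 37*v^4 + 1), Gamma_vuv = (2*u^3 + 6*u^2*v - 8*u*v^2 - 12*v^3)/(u^4 + 4*u^3*v - 4*u^2*v^2 - 20*u*v^3 + 37*v^4 + 1), Gamma_vvv = (2*u^3 - 8*u^2*v - 36*u*v^2 + 72*v^3)/(u^4 + 4*u^3*v - 4*u^2*v^2 - 20*u*v^3 + 37*v^4 + 1)


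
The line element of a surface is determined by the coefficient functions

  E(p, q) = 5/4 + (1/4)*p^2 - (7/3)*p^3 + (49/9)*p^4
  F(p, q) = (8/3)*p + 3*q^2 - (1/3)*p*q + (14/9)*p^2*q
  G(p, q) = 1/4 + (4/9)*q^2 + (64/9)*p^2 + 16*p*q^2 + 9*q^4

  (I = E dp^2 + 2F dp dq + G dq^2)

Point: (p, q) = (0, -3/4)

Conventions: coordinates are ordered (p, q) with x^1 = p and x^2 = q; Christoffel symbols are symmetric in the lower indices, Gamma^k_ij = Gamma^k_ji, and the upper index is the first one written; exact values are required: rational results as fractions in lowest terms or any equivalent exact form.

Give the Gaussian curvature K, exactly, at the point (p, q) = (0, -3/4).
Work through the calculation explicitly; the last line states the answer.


E = 5/4, F = 27/16, G = 857/256, EG - F^2 = 1369/1024 at the point
E_p = 0, E_q = 0, F_p = 35/12, F_q = -9/2, G_p = 9, G_q = -761/48
E_qq = 0, F_pq = -1/3, G_pp = 128/9
Brioschi: K = (det M1 - det M2) / (EG - F^2)^2 with the standard first/second-derivative matrices M1, M2.
M1 = [[-E_qq/2 + F_pq - G_pp/2, E_p/2, F_p - E_q/2], [F_q - G_p/2, E, F], [G_q/2, F, G]] = [[-67/9, 0, 35/12], [-9, 5/4, 27/16], [-761/96, 27/16, 857/256]]; det M1 = -25957/1024
M2 = [[0, E_q/2, G_p/2], [E_q/2, E, F], [G_p/2, F, G]] = [[0, 0, 9/2], [0, 5/4, 27/16], [9/2, 27/16, 857/256]]; det M2 = -405/16
det M1 - det M2 = -37/1024; K = -37/1024 / (1369/1024)^2 = -1024/50653

Answer: K = -1024/50653


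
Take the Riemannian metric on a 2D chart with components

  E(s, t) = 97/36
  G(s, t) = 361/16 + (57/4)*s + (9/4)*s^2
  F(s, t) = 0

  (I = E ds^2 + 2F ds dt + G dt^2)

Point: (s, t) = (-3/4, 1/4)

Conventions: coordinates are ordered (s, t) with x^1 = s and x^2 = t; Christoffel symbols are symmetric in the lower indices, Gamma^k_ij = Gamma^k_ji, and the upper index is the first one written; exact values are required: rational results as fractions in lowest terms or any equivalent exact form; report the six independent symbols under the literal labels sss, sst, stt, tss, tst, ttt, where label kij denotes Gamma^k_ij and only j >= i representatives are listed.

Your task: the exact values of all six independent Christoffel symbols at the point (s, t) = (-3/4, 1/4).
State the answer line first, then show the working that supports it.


Answer: Gamma_sss = 0, Gamma_sst = 0, Gamma_stt = -783/388, Gamma_tss = 0, Gamma_tst = 12/29, Gamma_ttt = 0

E = 97/36, F = 0, G = 841/64 at the point
E_s = 0, E_t = 0, F_s = 0, F_t = 0, G_s = 87/8, G_t = 0
EG - F^2 = 81577/2304;  g^inv = (2304/81577) * [[841/64, 0], [0, 97/36]]
first-kind symbols [ij,l] = (1/2)(d_i g_jl + d_j g_il - d_l g_ij): [ss,s] = E_s/2 = 0, [ss,t] = F_s - E_t/2 = 0, [st,s] = E_t/2 = 0, [st,t] = G_s/2 = 87/16, [tt,s] = F_t - G_s/2 = -87/16, [tt,t] = G_t/2 = 0
Gamma^s_ij = (G*[ij,s] - F*[ij,t])/(EG - F^2), Gamma^t_ij = (E*[ij,t] - F*[ij,s])/(EG - F^2)


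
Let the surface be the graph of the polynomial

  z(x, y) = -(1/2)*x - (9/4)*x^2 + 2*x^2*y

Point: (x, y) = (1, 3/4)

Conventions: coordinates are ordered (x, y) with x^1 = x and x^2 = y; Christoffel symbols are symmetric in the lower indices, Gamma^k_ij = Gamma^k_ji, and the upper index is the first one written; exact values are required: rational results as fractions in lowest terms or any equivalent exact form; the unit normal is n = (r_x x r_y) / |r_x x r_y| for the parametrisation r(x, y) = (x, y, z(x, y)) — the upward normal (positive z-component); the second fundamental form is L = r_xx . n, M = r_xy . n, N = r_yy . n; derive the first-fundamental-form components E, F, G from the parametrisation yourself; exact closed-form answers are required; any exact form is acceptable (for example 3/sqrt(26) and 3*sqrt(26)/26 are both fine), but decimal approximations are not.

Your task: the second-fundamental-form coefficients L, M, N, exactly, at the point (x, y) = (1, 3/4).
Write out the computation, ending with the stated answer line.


z_x = -2, z_y = 2, z_xx = -3/2, z_xy = 4, z_yy = 0
E = 5, F = -4, G = 5; answer radicand W^2 = 9
unnormalised second-form numerators: l = -3/2, m = 4, n = 0; L = l/sqrt(9), and similarly M = m/sqrt(W^2), N = n/sqrt(W^2)

Answer: L = -1/2, M = 4/3, N = 0


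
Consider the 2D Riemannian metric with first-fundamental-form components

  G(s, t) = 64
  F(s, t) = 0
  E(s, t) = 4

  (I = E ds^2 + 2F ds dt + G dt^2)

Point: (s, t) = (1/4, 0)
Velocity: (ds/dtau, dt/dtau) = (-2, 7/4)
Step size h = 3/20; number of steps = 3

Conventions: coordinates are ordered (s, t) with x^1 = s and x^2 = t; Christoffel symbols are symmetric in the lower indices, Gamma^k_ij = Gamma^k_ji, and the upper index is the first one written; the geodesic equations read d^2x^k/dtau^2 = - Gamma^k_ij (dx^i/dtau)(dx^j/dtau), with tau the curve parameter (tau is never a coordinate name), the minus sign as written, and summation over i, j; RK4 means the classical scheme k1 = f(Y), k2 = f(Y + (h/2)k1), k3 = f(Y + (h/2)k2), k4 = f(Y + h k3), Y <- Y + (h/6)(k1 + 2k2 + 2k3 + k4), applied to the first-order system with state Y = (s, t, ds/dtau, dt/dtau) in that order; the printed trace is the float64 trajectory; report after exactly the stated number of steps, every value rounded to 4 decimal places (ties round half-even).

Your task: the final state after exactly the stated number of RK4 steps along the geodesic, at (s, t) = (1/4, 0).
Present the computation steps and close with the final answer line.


f(Y) = (ds/dtau, dt/dtau, -Gamma^s_ij Y'^i Y'^j, -Gamma^t_ij Y'^i Y'^j) with the Gammas evaluated at the stage position; h = 0.150000; intermediate values shown to 6 dp
step 0: s = 0.2500, t = 0.0000, ds/dtau = -2.0000, dt/dtau = 1.7500
step 1:
  k1: at (s, t) = (0.250000, 0.000000), (ds/dtau, dt/dtau) = (-2.000000, 1.750000); Gamma_sss = 0.000000, Gamma_sst = 0.000000, Gamma_stt = 0.000000, Gamma_tss = 0.000000, Gamma_tst = 0.000000, Gamma_ttt = 0.000000; k1 = (-2.000000, 1.750000, 0.000000, 0.000000)
  k2: at (s, t) = (0.100000, 0.131250), (ds/dtau, dt/dtau) = (-2.000000, 1.750000); Gamma_sss = 0.000000, Gamma_sst = 0.000000, Gamma_stt = 0.000000, Gamma_tss = 0.000000, Gamma_tst = 0.000000, Gamma_ttt = 0.000000; k2 = (-2.000000, 1.750000, 0.000000, 0.000000)
  k3: at (s, t) = (0.100000, 0.131250), (ds/dtau, dt/dtau) = (-2.000000, 1.750000); Gamma_sss = 0.000000, Gamma_sst = 0.000000, Gamma_stt = 0.000000, Gamma_tss = 0.000000, Gamma_tst = 0.000000, Gamma_ttt = 0.000000; k3 = (-2.000000, 1.750000, 0.000000, 0.000000)
  k4: at (s, t) = (-0.050000, 0.262500), (ds/dtau, dt/dtau) = (-2.000000, 1.750000); Gamma_sss = 0.000000, Gamma_sst = 0.000000, Gamma_stt = 0.000000, Gamma_tss = 0.000000, Gamma_tst = 0.000000, Gamma_ttt = 0.000000; k4 = (-2.000000, 1.750000, 0.000000, 0.000000)
  Y <- Y + (h/6)(k1 + 2k2 + 2k3 + k4): s = -0.0500, t = 0.2625, ds/dtau = -2.0000, dt/dtau = 1.7500
step 2:
  k1: at (s, t) = (-0.050000, 0.262500), (ds/dtau, dt/dtau) = (-2.000000, 1.750000); Gamma_sss = 0.000000, Gamma_sst = 0.000000, Gamma_stt = 0.000000, Gamma_tss = 0.000000, Gamma_tst = 0.000000, Gamma_ttt = 0.000000; k1 = (-2.000000, 1.750000, 0.000000, 0.000000)
  k2: at (s, t) = (-0.200000, 0.393750), (ds/dtau, dt/dtau) = (-2.000000, 1.750000); Gamma_sss = 0.000000, Gamma_sst = 0.000000, Gamma_stt = 0.000000, Gamma_tss = 0.000000, Gamma_tst = 0.000000, Gamma_ttt = 0.000000; k2 = (-2.000000, 1.750000, 0.000000, 0.000000)
  k3: at (s, t) = (-0.200000, 0.393750), (ds/dtau, dt/dtau) = (-2.000000, 1.750000); Gamma_sss = 0.000000, Gamma_sst = 0.000000, Gamma_stt = 0.000000, Gamma_tss = 0.000000, Gamma_tst = 0.000000, Gamma_ttt = 0.000000; k3 = (-2.000000, 1.750000, 0.000000, 0.000000)
  k4: at (s, t) = (-0.350000, 0.525000), (ds/dtau, dt/dtau) = (-2.000000, 1.750000); Gamma_sss = 0.000000, Gamma_sst = 0.000000, Gamma_stt = 0.000000, Gamma_tss = 0.000000, Gamma_tst = 0.000000, Gamma_ttt = 0.000000; k4 = (-2.000000, 1.750000, 0.000000, 0.000000)
  Y <- Y + (h/6)(k1 + 2k2 + 2k3 + k4): s = -0.3500, t = 0.5250, ds/dtau = -2.0000, dt/dtau = 1.7500
step 3:
  k1: at (s, t) = (-0.350000, 0.525000), (ds/dtau, dt/dtau) = (-2.000000, 1.750000); Gamma_sss = 0.000000, Gamma_sst = 0.000000, Gamma_stt = 0.000000, Gamma_tss = 0.000000, Gamma_tst = 0.000000, Gamma_ttt = 0.000000; k1 = (-2.000000, 1.750000, 0.000000, 0.000000)
  k2: at (s, t) = (-0.500000, 0.656250), (ds/dtau, dt/dtau) = (-2.000000, 1.750000); Gamma_sss = 0.000000, Gamma_sst = 0.000000, Gamma_stt = 0.000000, Gamma_tss = 0.000000, Gamma_tst = 0.000000, Gamma_ttt = 0.000000; k2 = (-2.000000, 1.750000, 0.000000, 0.000000)
  k3: at (s, t) = (-0.500000, 0.656250), (ds/dtau, dt/dtau) = (-2.000000, 1.750000); Gamma_sss = 0.000000, Gamma_sst = 0.000000, Gamma_stt = 0.000000, Gamma_tss = 0.000000, Gamma_tst = 0.000000, Gamma_ttt = 0.000000; k3 = (-2.000000, 1.750000, 0.000000, 0.000000)
  k4: at (s, t) = (-0.650000, 0.787500), (ds/dtau, dt/dtau) = (-2.000000, 1.750000); Gamma_sss = 0.000000, Gamma_sst = 0.000000, Gamma_stt = 0.000000, Gamma_tss = 0.000000, Gamma_tst = 0.000000, Gamma_ttt = 0.000000; k4 = (-2.000000, 1.750000, 0.000000, 0.000000)
  Y <- Y + (h/6)(k1 + 2k2 + 2k3 + k4): s = -0.6500, t = 0.7875, ds/dtau = -2.0000, dt/dtau = 1.7500

Answer: s = -0.6500, t = 0.7875, ds/dtau = -2.0000, dt/dtau = 1.7500
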